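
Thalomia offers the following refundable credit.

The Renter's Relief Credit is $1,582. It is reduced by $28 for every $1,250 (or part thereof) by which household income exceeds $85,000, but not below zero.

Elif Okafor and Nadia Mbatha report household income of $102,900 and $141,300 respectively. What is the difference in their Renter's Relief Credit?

Elif ($102,900): Renter's Relief Credit: income exceeds $85,000 by $17,900, which is 15 full-or-partial $1,250 increments; reduction = 15 × $28 = $420, leaving $1,162.
Nadia ($141,300): Renter's Relief Credit: income exceeds $85,000 by $56,300, which is 46 full-or-partial $1,250 increments; reduction = 46 × $28 = $1,288, leaving $294.
Difference: |$1,162 − $294| = $868.

$868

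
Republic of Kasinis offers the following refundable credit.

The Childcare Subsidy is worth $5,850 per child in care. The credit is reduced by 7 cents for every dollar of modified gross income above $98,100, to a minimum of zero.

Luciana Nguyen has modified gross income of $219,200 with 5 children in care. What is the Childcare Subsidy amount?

$20,773

Childcare Subsidy: base = 5 × $5,850 = $29,250. 7% of the $121,100 excess over $98,100 is $8,477; credit = $29,250 − $8,477 = $20,773.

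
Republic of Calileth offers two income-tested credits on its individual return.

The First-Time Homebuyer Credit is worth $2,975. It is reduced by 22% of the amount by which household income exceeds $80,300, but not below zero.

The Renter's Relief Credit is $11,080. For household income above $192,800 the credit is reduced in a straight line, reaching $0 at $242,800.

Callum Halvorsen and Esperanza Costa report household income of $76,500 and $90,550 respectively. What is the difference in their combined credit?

Callum ($76,500): First-Time Homebuyer Credit: $76,500 is at or below the $80,300 threshold, so the full $2,975 applies. Renter's Relief Credit: $76,500 is at or below the $192,800 threshold, so the full $11,080 applies. total $2,975 + $11,080 = $14,055
Esperanza ($90,550): First-Time Homebuyer Credit: 22% of the $10,250 excess over $80,300 is $2,255; credit = $2,975 − $2,255 = $720. Renter's Relief Credit: $90,550 is at or below the $192,800 threshold, so the full $11,080 applies. total $720 + $11,080 = $11,800
Difference: |$14,055 − $11,800| = $2,255.

$2,255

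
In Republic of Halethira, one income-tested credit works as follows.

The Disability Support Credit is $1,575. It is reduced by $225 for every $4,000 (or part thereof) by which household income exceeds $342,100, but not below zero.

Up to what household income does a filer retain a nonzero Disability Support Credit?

After 6 increments the reduction is 6 × $225 = $1,350, leaving $225; one more increment wipes it out. Increment 6 ends at excess 6 × $4,000 = $24,000, so the highest qualifying income is $342,100 + $24,000 = $366,100.

$366,100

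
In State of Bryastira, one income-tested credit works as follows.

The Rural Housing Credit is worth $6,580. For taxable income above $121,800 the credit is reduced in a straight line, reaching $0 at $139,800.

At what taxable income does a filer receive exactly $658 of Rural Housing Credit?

$658 is 658/6,580 of the full $6,580, so 5,922/6,580 of the $18,000 range has been used: income = $121,800 + $18,000 × 5,922/6,580 = $138,000.

$138,000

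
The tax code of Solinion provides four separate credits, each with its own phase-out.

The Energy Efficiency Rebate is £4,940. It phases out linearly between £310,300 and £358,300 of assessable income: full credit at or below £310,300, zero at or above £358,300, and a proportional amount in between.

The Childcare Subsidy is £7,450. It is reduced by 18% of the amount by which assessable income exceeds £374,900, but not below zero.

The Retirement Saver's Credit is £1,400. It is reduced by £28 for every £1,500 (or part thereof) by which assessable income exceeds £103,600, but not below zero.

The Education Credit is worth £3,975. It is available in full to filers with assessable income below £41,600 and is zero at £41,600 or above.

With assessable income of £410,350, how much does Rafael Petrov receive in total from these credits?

£1,069

Energy Efficiency Rebate: £410,350 is at or above £358,300, so the credit is £0.
Childcare Subsidy: 18% of the £35,450 excess over £374,900 is £6,381; credit = £7,450 − £6,381 = £1,069.
Retirement Saver's Credit: income exceeds £103,600 by £306,750 → 205 increments × £28 = £5,740 ≥ base, so the credit is £0.
Education Credit: £410,350 meets or exceeds the £41,600 cutoff, so the credit is £0.
Total: £0 + £1,069 + £0 + £0 = £1,069.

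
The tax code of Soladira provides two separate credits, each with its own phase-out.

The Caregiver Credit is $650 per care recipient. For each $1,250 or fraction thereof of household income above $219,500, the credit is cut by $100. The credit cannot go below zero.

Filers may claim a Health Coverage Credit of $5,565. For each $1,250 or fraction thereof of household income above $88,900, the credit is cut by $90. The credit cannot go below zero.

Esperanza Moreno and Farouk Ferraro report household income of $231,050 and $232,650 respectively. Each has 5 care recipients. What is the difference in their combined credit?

Esperanza ($231,050): Caregiver Credit: base = 5 × $650 = $3,250. income exceeds $219,500 by $11,550, which is 10 full-or-partial $1,250 increments; reduction = 10 × $100 = $1,000, leaving $2,250. Health Coverage Credit: income exceeds $88,900 by $142,150 → 114 increments × $90 = $10,260 ≥ base, so the credit is $0. total $2,250 + $0 = $2,250
Farouk ($232,650): Caregiver Credit: base = 5 × $650 = $3,250. income exceeds $219,500 by $13,150, which is 11 full-or-partial $1,250 increments; reduction = 11 × $100 = $1,100, leaving $2,150. Health Coverage Credit: income exceeds $88,900 by $143,750 → 115 increments × $90 = $10,350 ≥ base, so the credit is $0. total $2,150 + $0 = $2,150
Difference: |$2,250 − $2,150| = $100.

$100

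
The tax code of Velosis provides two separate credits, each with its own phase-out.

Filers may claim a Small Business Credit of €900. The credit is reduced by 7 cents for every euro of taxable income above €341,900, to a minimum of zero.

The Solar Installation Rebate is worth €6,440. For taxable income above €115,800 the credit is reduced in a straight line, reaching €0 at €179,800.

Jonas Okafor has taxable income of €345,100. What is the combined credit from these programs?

Small Business Credit: 7% of the €3,200 excess over €341,900 is €224; credit = €900 − €224 = €676.
Solar Installation Rebate: €345,100 is at or above €179,800, so the credit is €0.
Total: €676 + €0 = €676.

€676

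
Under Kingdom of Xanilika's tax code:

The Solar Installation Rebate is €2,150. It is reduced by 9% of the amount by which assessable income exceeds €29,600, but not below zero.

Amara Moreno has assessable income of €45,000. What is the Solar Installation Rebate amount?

€764

Solar Installation Rebate: 9% of the €15,400 excess over €29,600 is €1,386; credit = €2,150 − €1,386 = €764.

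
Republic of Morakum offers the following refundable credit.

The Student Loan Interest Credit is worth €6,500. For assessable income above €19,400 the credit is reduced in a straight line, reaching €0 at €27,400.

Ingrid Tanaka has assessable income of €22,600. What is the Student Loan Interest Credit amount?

€3,900

Student Loan Interest Credit: €22,600 is €3,200 into a €8,000 phase-out range, leaving 4,800/8,000 of the credit: €6,500 × 4,800/8,000 = €3,900.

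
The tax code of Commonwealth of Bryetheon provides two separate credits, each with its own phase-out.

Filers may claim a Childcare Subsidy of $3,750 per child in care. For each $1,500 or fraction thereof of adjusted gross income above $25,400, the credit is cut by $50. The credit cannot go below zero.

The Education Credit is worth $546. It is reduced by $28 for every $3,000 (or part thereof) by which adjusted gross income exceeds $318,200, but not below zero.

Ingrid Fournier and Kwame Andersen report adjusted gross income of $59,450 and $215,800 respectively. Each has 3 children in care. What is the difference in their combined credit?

Ingrid ($59,450): Childcare Subsidy: base = 3 × $3,750 = $11,250. income exceeds $25,400 by $34,050, which is 23 full-or-partial $1,500 increments; reduction = 23 × $50 = $1,150, leaving $10,100. Education Credit: $59,450 is at or below the $318,200 threshold, so the full $546 applies. total $10,100 + $546 = $10,646
Kwame ($215,800): Childcare Subsidy: base = 3 × $3,750 = $11,250. income exceeds $25,400 by $190,400, which is 127 full-or-partial $1,500 increments; reduction = 127 × $50 = $6,350, leaving $4,900. Education Credit: $215,800 is at or below the $318,200 threshold, so the full $546 applies. total $4,900 + $546 = $5,446
Difference: |$10,646 − $5,446| = $5,200.

$5,200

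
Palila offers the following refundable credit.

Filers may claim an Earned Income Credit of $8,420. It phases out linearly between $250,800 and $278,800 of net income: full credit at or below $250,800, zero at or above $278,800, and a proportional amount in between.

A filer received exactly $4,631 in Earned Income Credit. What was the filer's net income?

$4,631 is 4,631/8,420 of the full $8,420, so 3,789/8,420 of the $28,000 range has been used: income = $250,800 + $28,000 × 3,789/8,420 = $263,400.

$263,400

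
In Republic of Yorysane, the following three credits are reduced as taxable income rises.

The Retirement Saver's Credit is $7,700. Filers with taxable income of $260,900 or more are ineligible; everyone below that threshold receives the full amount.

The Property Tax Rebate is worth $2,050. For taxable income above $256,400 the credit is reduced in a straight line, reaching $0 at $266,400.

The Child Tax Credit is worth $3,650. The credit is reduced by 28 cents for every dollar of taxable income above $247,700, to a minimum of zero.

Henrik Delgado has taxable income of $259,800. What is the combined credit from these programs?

$9,315

Retirement Saver's Credit: $259,800 is below the $260,900 cutoff, so the full $7,700 applies.
Property Tax Rebate: $259,800 is $3,400 into a $10,000 phase-out range, leaving 6,600/10,000 of the credit: $2,050 × 6,600/10,000 = $1,353.
Child Tax Credit: 28% of the $12,100 excess over $247,700 is $3,388; credit = $3,650 − $3,388 = $262.
Total: $7,700 + $1,353 + $262 = $9,315.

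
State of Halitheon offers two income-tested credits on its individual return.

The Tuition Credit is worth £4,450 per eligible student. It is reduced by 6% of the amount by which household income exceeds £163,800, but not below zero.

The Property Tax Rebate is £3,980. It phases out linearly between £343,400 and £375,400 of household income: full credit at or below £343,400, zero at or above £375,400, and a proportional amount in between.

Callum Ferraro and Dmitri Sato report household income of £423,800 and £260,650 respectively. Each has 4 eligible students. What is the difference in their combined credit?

£13,769

Callum (£423,800): Tuition Credit: base = 4 × £4,450 = £17,800. 6% of the £260,000 excess over £163,800 is £15,600; credit = £17,800 − £15,600 = £2,200. Property Tax Rebate: £423,800 is at or above £375,400, so the credit is £0. total £2,200 + £0 = £2,200
Dmitri (£260,650): Tuition Credit: base = 4 × £4,450 = £17,800. 6% of the £96,850 excess over £163,800 is £5,811; credit = £17,800 − £5,811 = £11,989. Property Tax Rebate: £260,650 is at or below the £343,400 threshold, so the full £3,980 applies. total £11,989 + £3,980 = £15,969
Difference: |£2,200 − £15,969| = £13,769.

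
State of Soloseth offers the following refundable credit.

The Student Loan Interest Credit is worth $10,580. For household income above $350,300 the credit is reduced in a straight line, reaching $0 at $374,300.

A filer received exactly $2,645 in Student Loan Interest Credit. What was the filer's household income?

$368,300

$2,645 is 2,645/10,580 of the full $10,580, so 7,935/10,580 of the $24,000 range has been used: income = $350,300 + $24,000 × 7,935/10,580 = $368,300.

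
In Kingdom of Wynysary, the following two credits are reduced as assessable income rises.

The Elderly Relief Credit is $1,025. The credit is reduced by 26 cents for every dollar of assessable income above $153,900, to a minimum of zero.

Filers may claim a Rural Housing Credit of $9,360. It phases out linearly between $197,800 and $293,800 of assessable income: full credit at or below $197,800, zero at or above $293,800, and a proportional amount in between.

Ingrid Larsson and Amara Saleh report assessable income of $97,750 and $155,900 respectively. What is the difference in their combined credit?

Ingrid ($97,750): Elderly Relief Credit: $97,750 is at or below the $153,900 threshold, so the full $1,025 applies. Rural Housing Credit: $97,750 is at or below the $197,800 threshold, so the full $9,360 applies. total $1,025 + $9,360 = $10,385
Amara ($155,900): Elderly Relief Credit: 26% of the $2,000 excess over $153,900 is $520; credit = $1,025 − $520 = $505. Rural Housing Credit: $155,900 is at or below the $197,800 threshold, so the full $9,360 applies. total $505 + $9,360 = $9,865
Difference: |$10,385 − $9,865| = $520.

$520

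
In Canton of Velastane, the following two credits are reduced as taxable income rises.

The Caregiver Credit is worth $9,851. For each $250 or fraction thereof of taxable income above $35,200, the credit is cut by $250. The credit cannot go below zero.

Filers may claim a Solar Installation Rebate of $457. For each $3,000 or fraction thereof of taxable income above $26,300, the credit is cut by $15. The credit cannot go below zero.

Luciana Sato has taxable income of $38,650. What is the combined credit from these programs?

Caregiver Credit: income exceeds $35,200 by $3,450, which is 14 full-or-partial $250 increments; reduction = 14 × $250 = $3,500, leaving $6,351.
Solar Installation Rebate: income exceeds $26,300 by $12,350, which is 5 full-or-partial $3,000 increments; reduction = 5 × $15 = $75, leaving $382.
Total: $6,351 + $382 = $6,733.

$6,733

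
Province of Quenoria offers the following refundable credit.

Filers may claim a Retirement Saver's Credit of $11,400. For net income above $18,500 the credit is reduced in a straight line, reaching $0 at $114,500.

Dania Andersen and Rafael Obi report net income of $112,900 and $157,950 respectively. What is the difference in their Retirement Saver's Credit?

$190

Dania ($112,900): Retirement Saver's Credit: $112,900 is $94,400 into a $96,000 phase-out range, leaving 1,600/96,000 of the credit: $11,400 × 1,600/96,000 = $190.
Rafael ($157,950): Retirement Saver's Credit: $157,950 is at or above $114,500, so the credit is $0.
Difference: |$190 − $0| = $190.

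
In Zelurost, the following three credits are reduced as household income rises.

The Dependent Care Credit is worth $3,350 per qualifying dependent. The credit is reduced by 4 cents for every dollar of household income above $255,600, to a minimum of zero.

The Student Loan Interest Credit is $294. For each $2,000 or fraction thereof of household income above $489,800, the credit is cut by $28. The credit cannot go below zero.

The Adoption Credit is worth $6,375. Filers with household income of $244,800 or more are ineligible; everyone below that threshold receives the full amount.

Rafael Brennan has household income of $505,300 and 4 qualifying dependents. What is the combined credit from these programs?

$3,482

Dependent Care Credit: base = 4 × $3,350 = $13,400. 4% of the $249,700 excess over $255,600 is $9,988; credit = $13,400 − $9,988 = $3,412.
Student Loan Interest Credit: income exceeds $489,800 by $15,500, which is 8 full-or-partial $2,000 increments; reduction = 8 × $28 = $224, leaving $70.
Adoption Credit: $505,300 meets or exceeds the $244,800 cutoff, so the credit is $0.
Total: $3,412 + $70 + $0 = $3,482.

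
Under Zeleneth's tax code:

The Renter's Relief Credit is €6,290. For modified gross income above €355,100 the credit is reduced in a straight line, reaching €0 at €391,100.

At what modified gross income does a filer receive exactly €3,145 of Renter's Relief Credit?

€373,100

€3,145 is 3,145/6,290 of the full €6,290, so 3,145/6,290 of the €36,000 range has been used: income = €355,100 + €36,000 × 3,145/6,290 = €373,100.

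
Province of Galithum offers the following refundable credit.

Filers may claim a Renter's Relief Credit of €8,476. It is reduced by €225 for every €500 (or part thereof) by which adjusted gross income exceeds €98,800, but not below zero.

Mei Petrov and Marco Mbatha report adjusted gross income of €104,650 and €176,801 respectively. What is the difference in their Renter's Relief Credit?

€5,776

Mei (€104,650): Renter's Relief Credit: income exceeds €98,800 by €5,850, which is 12 full-or-partial €500 increments; reduction = 12 × €225 = €2,700, leaving €5,776.
Marco (€176,801): Renter's Relief Credit: income exceeds €98,800 by €78,001 → 157 increments × €225 = €35,325 ≥ base, so the credit is €0.
Difference: |€5,776 − €0| = €5,776.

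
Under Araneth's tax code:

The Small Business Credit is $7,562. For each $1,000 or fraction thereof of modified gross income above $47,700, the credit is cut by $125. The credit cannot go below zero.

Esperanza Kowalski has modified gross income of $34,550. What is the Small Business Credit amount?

$7,562

Small Business Credit: $34,550 is at or below the $47,700 threshold, so the full $7,562 applies.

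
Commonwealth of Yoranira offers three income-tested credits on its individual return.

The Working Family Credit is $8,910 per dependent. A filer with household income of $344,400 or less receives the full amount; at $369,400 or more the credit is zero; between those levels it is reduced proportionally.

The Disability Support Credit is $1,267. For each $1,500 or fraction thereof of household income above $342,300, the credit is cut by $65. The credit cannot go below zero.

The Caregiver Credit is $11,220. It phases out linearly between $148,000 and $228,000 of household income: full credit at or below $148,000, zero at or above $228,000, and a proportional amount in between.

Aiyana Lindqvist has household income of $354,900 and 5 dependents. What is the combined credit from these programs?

Working Family Credit: base = 5 × $8,910 = $44,550. $354,900 is $10,500 into a $25,000 phase-out range, leaving 14,500/25,000 of the credit: $44,550 × 14,500/25,000 = $25,839.
Disability Support Credit: income exceeds $342,300 by $12,600, which is 9 full-or-partial $1,500 increments; reduction = 9 × $65 = $585, leaving $682.
Caregiver Credit: $354,900 is at or above $228,000, so the credit is $0.
Total: $25,839 + $682 + $0 = $26,521.

$26,521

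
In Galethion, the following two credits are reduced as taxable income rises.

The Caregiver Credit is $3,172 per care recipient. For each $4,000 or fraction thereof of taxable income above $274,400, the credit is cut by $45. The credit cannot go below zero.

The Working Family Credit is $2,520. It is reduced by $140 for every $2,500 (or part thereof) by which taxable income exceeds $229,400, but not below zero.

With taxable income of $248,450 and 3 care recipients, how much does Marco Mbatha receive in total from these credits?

Caregiver Credit: base = 3 × $3,172 = $9,516. $248,450 is at or below the $274,400 threshold, so the full $9,516 applies.
Working Family Credit: income exceeds $229,400 by $19,050, which is 8 full-or-partial $2,500 increments; reduction = 8 × $140 = $1,120, leaving $1,400.
Total: $9,516 + $1,400 = $10,916.

$10,916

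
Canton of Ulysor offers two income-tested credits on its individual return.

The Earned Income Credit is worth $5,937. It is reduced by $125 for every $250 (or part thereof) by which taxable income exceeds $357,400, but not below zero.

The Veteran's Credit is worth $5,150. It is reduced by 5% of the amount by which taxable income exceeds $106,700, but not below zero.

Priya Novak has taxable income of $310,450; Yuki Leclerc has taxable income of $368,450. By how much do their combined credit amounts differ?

$5,625

Priya ($310,450): Earned Income Credit: $310,450 is at or below the $357,400 threshold, so the full $5,937 applies. Veteran's Credit: 5% of the $203,750 excess over $106,700 is $10,187.50 ≥ base, so the credit is $0. total $5,937 + $0 = $5,937
Yuki ($368,450): Earned Income Credit: income exceeds $357,400 by $11,050, which is 45 full-or-partial $250 increments; reduction = 45 × $125 = $5,625, leaving $312. Veteran's Credit: 5% of the $261,750 excess over $106,700 is $13,087.50 ≥ base, so the credit is $0. total $312 + $0 = $312
Difference: |$5,937 − $312| = $5,625.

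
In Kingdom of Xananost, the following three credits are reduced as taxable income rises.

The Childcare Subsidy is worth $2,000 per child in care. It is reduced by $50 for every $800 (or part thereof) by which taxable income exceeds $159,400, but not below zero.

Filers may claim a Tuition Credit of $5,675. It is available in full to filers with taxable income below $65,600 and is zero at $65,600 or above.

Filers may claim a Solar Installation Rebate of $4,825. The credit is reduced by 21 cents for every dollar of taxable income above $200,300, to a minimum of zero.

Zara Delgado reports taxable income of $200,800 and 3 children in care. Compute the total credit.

Childcare Subsidy: base = 3 × $2,000 = $6,000. income exceeds $159,400 by $41,400, which is 52 full-or-partial $800 increments; reduction = 52 × $50 = $2,600, leaving $3,400.
Tuition Credit: $200,800 meets or exceeds the $65,600 cutoff, so the credit is $0.
Solar Installation Rebate: 21% of the $500 excess over $200,300 is $105; credit = $4,825 − $105 = $4,720.
Total: $3,400 + $0 + $4,720 = $8,120.

$8,120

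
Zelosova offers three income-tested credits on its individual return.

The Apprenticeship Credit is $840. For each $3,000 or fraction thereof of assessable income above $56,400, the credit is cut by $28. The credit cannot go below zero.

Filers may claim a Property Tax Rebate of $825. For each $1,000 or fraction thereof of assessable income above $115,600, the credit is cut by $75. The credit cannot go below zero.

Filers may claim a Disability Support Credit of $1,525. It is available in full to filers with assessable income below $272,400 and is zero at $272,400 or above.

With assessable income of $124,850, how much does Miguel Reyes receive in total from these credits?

Apprenticeship Credit: income exceeds $56,400 by $68,450, which is 23 full-or-partial $3,000 increments; reduction = 23 × $28 = $644, leaving $196.
Property Tax Rebate: income exceeds $115,600 by $9,250, which is 10 full-or-partial $1,000 increments; reduction = 10 × $75 = $750, leaving $75.
Disability Support Credit: $124,850 is below the $272,400 cutoff, so the full $1,525 applies.
Total: $196 + $75 + $1,525 = $1,796.

$1,796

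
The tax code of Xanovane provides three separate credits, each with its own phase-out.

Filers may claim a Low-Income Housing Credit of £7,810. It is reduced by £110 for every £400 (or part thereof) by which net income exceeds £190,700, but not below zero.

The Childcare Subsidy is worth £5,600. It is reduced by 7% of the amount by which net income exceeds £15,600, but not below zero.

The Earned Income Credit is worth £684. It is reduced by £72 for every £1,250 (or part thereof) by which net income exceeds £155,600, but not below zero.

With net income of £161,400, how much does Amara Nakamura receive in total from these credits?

£8,134

Low-Income Housing Credit: £161,400 is at or below the £190,700 threshold, so the full £7,810 applies.
Childcare Subsidy: 7% of the £145,800 excess over £15,600 is £10,206 ≥ base, so the credit is £0.
Earned Income Credit: income exceeds £155,600 by £5,800, which is 5 full-or-partial £1,250 increments; reduction = 5 × £72 = £360, leaving £324.
Total: £7,810 + £0 + £324 = £8,134.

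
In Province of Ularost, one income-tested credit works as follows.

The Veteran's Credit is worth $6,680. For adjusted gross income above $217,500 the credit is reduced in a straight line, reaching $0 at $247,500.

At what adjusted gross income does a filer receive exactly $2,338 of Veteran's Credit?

$2,338 is 2,338/6,680 of the full $6,680, so 4,342/6,680 of the $30,000 range has been used: income = $217,500 + $30,000 × 4,342/6,680 = $237,000.

$237,000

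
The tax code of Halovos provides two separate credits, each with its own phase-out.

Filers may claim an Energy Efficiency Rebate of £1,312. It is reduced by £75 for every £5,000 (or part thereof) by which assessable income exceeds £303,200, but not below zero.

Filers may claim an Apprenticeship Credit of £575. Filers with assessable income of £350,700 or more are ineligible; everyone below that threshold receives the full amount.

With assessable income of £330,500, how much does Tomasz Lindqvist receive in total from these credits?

£1,437

Energy Efficiency Rebate: income exceeds £303,200 by £27,300, which is 6 full-or-partial £5,000 increments; reduction = 6 × £75 = £450, leaving £862.
Apprenticeship Credit: £330,500 is below the £350,700 cutoff, so the full £575 applies.
Total: £862 + £575 = £1,437.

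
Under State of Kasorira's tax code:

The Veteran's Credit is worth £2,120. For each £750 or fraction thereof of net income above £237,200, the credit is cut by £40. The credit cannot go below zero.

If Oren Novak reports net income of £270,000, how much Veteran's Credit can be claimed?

Veteran's Credit: income exceeds £237,200 by £32,800, which is 44 full-or-partial £750 increments; reduction = 44 × £40 = £1,760, leaving £360.

£360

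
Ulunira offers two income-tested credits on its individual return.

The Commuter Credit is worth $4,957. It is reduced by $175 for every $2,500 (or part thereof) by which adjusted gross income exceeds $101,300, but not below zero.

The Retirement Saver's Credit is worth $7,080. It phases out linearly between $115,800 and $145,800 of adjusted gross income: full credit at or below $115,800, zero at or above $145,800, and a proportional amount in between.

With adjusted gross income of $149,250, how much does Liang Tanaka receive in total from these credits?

$1,457

Commuter Credit: income exceeds $101,300 by $47,950, which is 20 full-or-partial $2,500 increments; reduction = 20 × $175 = $3,500, leaving $1,457.
Retirement Saver's Credit: $149,250 is at or above $145,800, so the credit is $0.
Total: $1,457 + $0 = $1,457.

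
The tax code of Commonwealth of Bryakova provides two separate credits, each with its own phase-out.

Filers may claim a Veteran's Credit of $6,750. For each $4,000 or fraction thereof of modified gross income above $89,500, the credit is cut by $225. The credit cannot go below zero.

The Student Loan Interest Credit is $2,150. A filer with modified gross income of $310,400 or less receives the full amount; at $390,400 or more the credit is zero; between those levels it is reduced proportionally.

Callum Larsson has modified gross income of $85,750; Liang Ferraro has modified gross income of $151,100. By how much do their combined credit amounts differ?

Callum ($85,750): Veteran's Credit: $85,750 is at or below the $89,500 threshold, so the full $6,750 applies. Student Loan Interest Credit: $85,750 is at or below the $310,400 threshold, so the full $2,150 applies. total $6,750 + $2,150 = $8,900
Liang ($151,100): Veteran's Credit: income exceeds $89,500 by $61,600, which is 16 full-or-partial $4,000 increments; reduction = 16 × $225 = $3,600, leaving $3,150. Student Loan Interest Credit: $151,100 is at or below the $310,400 threshold, so the full $2,150 applies. total $3,150 + $2,150 = $5,300
Difference: |$8,900 − $5,300| = $3,600.

$3,600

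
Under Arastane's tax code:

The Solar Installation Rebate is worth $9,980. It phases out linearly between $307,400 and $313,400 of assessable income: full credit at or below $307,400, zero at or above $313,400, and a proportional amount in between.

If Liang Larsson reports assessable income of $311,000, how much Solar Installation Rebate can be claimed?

$3,992

Solar Installation Rebate: $311,000 is $3,600 into a $6,000 phase-out range, leaving 2,400/6,000 of the credit: $9,980 × 2,400/6,000 = $3,992.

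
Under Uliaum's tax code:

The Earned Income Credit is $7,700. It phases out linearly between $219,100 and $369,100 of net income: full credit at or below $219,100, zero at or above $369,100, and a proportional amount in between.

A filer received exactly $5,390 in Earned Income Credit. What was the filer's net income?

$5,390 is 5,390/7,700 of the full $7,700, so 2,310/7,700 of the $150,000 range has been used: income = $219,100 + $150,000 × 2,310/7,700 = $264,100.

$264,100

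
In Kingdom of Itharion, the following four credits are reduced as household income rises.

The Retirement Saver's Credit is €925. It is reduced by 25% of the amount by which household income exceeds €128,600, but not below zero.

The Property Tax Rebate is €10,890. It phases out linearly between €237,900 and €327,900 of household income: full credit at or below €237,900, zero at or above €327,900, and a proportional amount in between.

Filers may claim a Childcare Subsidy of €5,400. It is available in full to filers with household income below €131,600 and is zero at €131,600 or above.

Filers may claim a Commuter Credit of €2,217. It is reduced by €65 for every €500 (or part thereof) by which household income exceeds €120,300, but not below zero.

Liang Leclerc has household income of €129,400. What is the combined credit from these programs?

Retirement Saver's Credit: 25% of the €800 excess over €128,600 is €200; credit = €925 − €200 = €725.
Property Tax Rebate: €129,400 is at or below the €237,900 threshold, so the full €10,890 applies.
Childcare Subsidy: €129,400 is below the €131,600 cutoff, so the full €5,400 applies.
Commuter Credit: income exceeds €120,300 by €9,100, which is 19 full-or-partial €500 increments; reduction = 19 × €65 = €1,235, leaving €982.
Total: €725 + €10,890 + €5,400 + €982 = €17,997.

€17,997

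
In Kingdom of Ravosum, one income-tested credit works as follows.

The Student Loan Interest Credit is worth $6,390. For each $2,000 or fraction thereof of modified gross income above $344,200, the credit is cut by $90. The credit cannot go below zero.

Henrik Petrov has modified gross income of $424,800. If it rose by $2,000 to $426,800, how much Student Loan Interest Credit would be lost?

$90

At $424,800 — income exceeds $344,200 by $80,600, which is 41 full-or-partial $2,000 increments; reduction = 41 × $90 = $3,690, leaving $2,700.
At $426,800 — income exceeds $344,200 by $82,600, which is 42 full-or-partial $2,000 increments; reduction = 42 × $90 = $3,780, leaving $2,610.
Lost: $2,700 − $2,610 = $90.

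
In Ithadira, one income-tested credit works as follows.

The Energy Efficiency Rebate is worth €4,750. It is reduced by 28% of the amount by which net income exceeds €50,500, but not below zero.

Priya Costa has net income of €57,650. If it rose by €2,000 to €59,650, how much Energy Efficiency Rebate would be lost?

€560

At €57,650 — 28% of the €7,150 excess over €50,500 is €2,002; credit = €4,750 − €2,002 = €2,748.
At €59,650 — 28% of the €9,150 excess over €50,500 is €2,562; credit = €4,750 − €2,562 = €2,188.
Lost: €2,748 − €2,188 = €560.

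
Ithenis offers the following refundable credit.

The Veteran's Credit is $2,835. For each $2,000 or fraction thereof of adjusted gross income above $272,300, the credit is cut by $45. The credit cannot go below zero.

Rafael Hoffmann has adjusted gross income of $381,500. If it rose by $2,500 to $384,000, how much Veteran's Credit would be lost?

$45

At $381,500 — income exceeds $272,300 by $109,200, which is 55 full-or-partial $2,000 increments; reduction = 55 × $45 = $2,475, leaving $360.
At $384,000 — income exceeds $272,300 by $111,700, which is 56 full-or-partial $2,000 increments; reduction = 56 × $45 = $2,520, leaving $315.
Lost: $360 − $315 = $45.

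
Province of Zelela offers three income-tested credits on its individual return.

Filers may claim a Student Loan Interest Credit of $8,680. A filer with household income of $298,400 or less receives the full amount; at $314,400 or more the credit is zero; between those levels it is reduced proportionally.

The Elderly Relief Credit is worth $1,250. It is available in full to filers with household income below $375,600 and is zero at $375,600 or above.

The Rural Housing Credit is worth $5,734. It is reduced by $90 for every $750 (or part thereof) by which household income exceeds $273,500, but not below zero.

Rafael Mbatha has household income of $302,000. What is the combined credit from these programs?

$10,291

Student Loan Interest Credit: $302,000 is $3,600 into a $16,000 phase-out range, leaving 12,400/16,000 of the credit: $8,680 × 12,400/16,000 = $6,727.
Elderly Relief Credit: $302,000 is below the $375,600 cutoff, so the full $1,250 applies.
Rural Housing Credit: income exceeds $273,500 by $28,500, which is 38 full-or-partial $750 increments; reduction = 38 × $90 = $3,420, leaving $2,314.
Total: $6,727 + $1,250 + $2,314 = $10,291.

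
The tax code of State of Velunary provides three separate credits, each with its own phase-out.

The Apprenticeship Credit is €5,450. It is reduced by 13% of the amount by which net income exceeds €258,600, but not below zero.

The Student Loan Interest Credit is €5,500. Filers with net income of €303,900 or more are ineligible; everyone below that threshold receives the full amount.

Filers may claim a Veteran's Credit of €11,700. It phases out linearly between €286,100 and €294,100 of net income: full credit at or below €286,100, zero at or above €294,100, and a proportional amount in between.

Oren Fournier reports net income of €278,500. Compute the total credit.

Apprenticeship Credit: 13% of the €19,900 excess over €258,600 is €2,587; credit = €5,450 − €2,587 = €2,863.
Student Loan Interest Credit: €278,500 is below the €303,900 cutoff, so the full €5,500 applies.
Veteran's Credit: €278,500 is at or below the €286,100 threshold, so the full €11,700 applies.
Total: €2,863 + €5,500 + €11,700 = €20,063.

€20,063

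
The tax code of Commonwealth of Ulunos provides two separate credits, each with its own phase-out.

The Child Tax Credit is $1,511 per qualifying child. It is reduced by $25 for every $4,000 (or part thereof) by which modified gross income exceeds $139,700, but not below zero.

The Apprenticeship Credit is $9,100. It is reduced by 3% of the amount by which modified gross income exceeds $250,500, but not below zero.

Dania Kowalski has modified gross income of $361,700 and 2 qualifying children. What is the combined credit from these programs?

Child Tax Credit: base = 2 × $1,511 = $3,022. income exceeds $139,700 by $222,000, which is 56 full-or-partial $4,000 increments; reduction = 56 × $25 = $1,400, leaving $1,622.
Apprenticeship Credit: 3% of the $111,200 excess over $250,500 is $3,336; credit = $9,100 − $3,336 = $5,764.
Total: $1,622 + $5,764 = $7,386.

$7,386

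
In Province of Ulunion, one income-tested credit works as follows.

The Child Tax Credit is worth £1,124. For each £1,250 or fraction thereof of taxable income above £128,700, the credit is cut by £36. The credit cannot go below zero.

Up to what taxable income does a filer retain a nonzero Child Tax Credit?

£167,450

After 31 increments the reduction is 31 × £36 = £1,116, leaving £8; one more increment wipes it out. Increment 31 ends at excess 31 × £1,250 = £38,750, so the highest qualifying income is £128,700 + £38,750 = £167,450.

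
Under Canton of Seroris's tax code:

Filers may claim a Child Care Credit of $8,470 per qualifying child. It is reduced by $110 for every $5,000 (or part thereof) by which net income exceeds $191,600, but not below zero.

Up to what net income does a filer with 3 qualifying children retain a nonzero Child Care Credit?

Full credit = 3 × $8,470 = $25,410.
After 230 increments the reduction is 230 × $110 = $25,300, leaving $110; one more increment wipes it out. Increment 230 ends at excess 230 × $5,000 = $1,150,000, so the highest qualifying income is $191,600 + $1,150,000 = $1,341,600.

$1,341,600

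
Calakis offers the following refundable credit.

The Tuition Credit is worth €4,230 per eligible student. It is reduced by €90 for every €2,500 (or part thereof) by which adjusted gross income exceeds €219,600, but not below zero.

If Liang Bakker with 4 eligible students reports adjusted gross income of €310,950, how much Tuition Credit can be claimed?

€13,590

Tuition Credit: base = 4 × €4,230 = €16,920. income exceeds €219,600 by €91,350, which is 37 full-or-partial €2,500 increments; reduction = 37 × €90 = €3,330, leaving €13,590.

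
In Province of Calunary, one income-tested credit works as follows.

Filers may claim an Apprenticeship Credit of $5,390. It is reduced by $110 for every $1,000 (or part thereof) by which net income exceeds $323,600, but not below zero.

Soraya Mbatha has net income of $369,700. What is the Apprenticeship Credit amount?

Apprenticeship Credit: income exceeds $323,600 by $46,100, which is 47 full-or-partial $1,000 increments; reduction = 47 × $110 = $5,170, leaving $220.

$220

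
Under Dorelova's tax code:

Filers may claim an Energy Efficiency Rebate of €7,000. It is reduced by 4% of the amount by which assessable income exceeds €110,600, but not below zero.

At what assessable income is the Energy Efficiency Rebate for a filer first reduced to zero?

The credit falls by 4% of each euro above €110,600, so it reaches zero when the excess is €7,000 / 4% = €175,000: income = €110,600 + €175,000 = €285,600.

€285,600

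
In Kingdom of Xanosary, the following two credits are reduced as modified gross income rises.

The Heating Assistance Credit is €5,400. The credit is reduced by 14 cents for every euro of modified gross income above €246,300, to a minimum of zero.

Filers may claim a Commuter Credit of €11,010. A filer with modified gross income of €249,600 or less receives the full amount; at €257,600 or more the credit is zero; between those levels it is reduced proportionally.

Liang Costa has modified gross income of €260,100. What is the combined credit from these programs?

€3,468

Heating Assistance Credit: 14% of the €13,800 excess over €246,300 is €1,932; credit = €5,400 − €1,932 = €3,468.
Commuter Credit: €260,100 is at or above €257,600, so the credit is €0.
Total: €3,468 + €0 = €3,468.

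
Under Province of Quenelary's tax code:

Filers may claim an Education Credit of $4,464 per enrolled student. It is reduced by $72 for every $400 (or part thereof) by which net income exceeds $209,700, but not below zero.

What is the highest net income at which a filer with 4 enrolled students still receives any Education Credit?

$308,500

Full credit = 4 × $4,464 = $17,856.
After 247 increments the reduction is 247 × $72 = $17,784, leaving $72; one more increment wipes it out. Increment 247 ends at excess 247 × $400 = $98,800, so the highest qualifying income is $209,700 + $98,800 = $308,500.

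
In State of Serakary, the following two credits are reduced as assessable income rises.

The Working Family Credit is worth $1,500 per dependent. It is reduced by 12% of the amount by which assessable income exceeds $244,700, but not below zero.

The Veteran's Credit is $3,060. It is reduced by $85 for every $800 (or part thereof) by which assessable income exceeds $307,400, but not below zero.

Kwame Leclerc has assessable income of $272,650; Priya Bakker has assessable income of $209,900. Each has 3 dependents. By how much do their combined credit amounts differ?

$3,354

Kwame ($272,650): Working Family Credit: base = 3 × $1,500 = $4,500. 12% of the $27,950 excess over $244,700 is $3,354; credit = $4,500 − $3,354 = $1,146. Veteran's Credit: $272,650 is at or below the $307,400 threshold, so the full $3,060 applies. total $1,146 + $3,060 = $4,206
Priya ($209,900): Working Family Credit: base = 3 × $1,500 = $4,500. $209,900 is at or below the $244,700 threshold, so the full $4,500 applies. Veteran's Credit: $209,900 is at or below the $307,400 threshold, so the full $3,060 applies. total $4,500 + $3,060 = $7,560
Difference: |$4,206 − $7,560| = $3,354.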